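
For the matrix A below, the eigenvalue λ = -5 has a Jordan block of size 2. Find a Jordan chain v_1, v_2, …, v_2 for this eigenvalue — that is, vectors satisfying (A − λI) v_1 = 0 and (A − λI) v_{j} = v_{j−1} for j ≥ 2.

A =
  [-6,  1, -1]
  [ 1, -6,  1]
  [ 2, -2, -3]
A Jordan chain for λ = -5 of length 2:
v_1 = (-1, 1, 2)ᵀ
v_2 = (1, 0, 0)ᵀ

Let N = A − (-5)·I. We want v_2 with N^2 v_2 = 0 but N^1 v_2 ≠ 0; then v_{j-1} := N · v_j for j = 2, …, 2.

Pick v_2 = (1, 0, 0)ᵀ.
Then v_1 = N · v_2 = (-1, 1, 2)ᵀ.

Sanity check: (A − (-5)·I) v_1 = (0, 0, 0)ᵀ = 0. ✓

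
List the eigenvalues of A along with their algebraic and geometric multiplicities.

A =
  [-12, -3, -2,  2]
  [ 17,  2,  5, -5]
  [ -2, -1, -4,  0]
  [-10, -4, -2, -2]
λ = -4: alg = 4, geom = 2

Step 1 — factor the characteristic polynomial to read off the algebraic multiplicities:
  χ_A(x) = (x + 4)^4

Step 2 — compute geometric multiplicities via the rank-nullity identity g(λ) = n − rank(A − λI):
  rank(A − (-4)·I) = 2, so dim ker(A − (-4)·I) = n − 2 = 2

Summary:
  λ = -4: algebraic multiplicity = 4, geometric multiplicity = 2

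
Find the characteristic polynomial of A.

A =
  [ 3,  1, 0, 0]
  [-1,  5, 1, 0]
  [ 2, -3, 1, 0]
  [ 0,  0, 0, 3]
x^4 - 12*x^3 + 54*x^2 - 108*x + 81

Expanding det(x·I − A) (e.g. by cofactor expansion or by noting that A is similar to its Jordan form J, which has the same characteristic polynomial as A) gives
  χ_A(x) = x^4 - 12*x^3 + 54*x^2 - 108*x + 81
which factors as (x - 3)^4. The eigenvalues (with algebraic multiplicities) are λ = 3 with multiplicity 4.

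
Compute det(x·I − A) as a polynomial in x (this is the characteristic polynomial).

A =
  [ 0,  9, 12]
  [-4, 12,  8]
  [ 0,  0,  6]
x^3 - 18*x^2 + 108*x - 216

Expanding det(x·I − A) (e.g. by cofactor expansion or by noting that A is similar to its Jordan form J, which has the same characteristic polynomial as A) gives
  χ_A(x) = x^3 - 18*x^2 + 108*x - 216
which factors as (x - 6)^3. The eigenvalues (with algebraic multiplicities) are λ = 6 with multiplicity 3.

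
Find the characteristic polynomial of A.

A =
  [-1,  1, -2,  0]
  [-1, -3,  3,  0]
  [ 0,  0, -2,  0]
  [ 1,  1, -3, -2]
x^4 + 8*x^3 + 24*x^2 + 32*x + 16

Expanding det(x·I − A) (e.g. by cofactor expansion or by noting that A is similar to its Jordan form J, which has the same characteristic polynomial as A) gives
  χ_A(x) = x^4 + 8*x^3 + 24*x^2 + 32*x + 16
which factors as (x + 2)^4. The eigenvalues (with algebraic multiplicities) are λ = -2 with multiplicity 4.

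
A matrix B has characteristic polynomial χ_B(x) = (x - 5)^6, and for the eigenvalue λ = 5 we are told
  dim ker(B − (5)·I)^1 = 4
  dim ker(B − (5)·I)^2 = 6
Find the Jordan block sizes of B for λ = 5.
Block sizes for λ = 5: [2, 2, 1, 1]

From the dimensions of kernels of powers, the number of Jordan blocks of size at least j is d_j − d_{j−1} where d_j = dim ker(N^j) (with d_0 = 0). Computing the differences gives [4, 2].
The number of blocks of size exactly k is (#blocks of size ≥ k) − (#blocks of size ≥ k + 1), so the partition is: 2 block(s) of size 1, 2 block(s) of size 2.
In nonincreasing order the block sizes are [2, 2, 1, 1].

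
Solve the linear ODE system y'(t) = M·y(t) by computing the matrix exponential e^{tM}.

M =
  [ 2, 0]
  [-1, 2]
e^{tM} =
  [exp(2*t), 0]
  [-t*exp(2*t), exp(2*t)]

Strategy: write M = P · J · P⁻¹ where J is a Jordan canonical form, so e^{tM} = P · e^{tJ} · P⁻¹, and e^{tJ} can be computed block-by-block.

M has Jordan form
J =
  [2, 1]
  [0, 2]
(up to reordering of blocks).

Per-block formulas:
  For a 2×2 Jordan block J_2(2): exp(t · J_2(2)) = e^(2t)·(I + t·N), where N is the 2×2 nilpotent shift.

After assembling e^{tJ} and conjugating by P, we get:

e^{tM} =
  [exp(2*t), 0]
  [-t*exp(2*t), exp(2*t)]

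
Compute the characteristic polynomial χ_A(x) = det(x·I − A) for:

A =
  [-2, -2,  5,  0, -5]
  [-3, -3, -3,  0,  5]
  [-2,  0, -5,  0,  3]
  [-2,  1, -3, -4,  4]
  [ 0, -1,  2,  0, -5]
x^5 + 19*x^4 + 144*x^3 + 544*x^2 + 1024*x + 768

Expanding det(x·I − A) (e.g. by cofactor expansion or by noting that A is similar to its Jordan form J, which has the same characteristic polynomial as A) gives
  χ_A(x) = x^5 + 19*x^4 + 144*x^3 + 544*x^2 + 1024*x + 768
which factors as (x + 3)*(x + 4)^4. The eigenvalues (with algebraic multiplicities) are λ = -4 with multiplicity 4, λ = -3 with multiplicity 1.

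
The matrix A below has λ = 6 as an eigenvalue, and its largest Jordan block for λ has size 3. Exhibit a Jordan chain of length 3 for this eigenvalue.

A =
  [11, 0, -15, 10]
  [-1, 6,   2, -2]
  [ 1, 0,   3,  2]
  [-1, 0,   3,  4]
A Jordan chain for λ = 6 of length 3:
v_1 = (0, -1, 0, 0)ᵀ
v_2 = (5, -1, 1, -1)ᵀ
v_3 = (1, 0, 0, 0)ᵀ

Let N = A − (6)·I. We want v_3 with N^3 v_3 = 0 but N^2 v_3 ≠ 0; then v_{j-1} := N · v_j for j = 3, …, 2.

Pick v_3 = (1, 0, 0, 0)ᵀ.
Then v_2 = N · v_3 = (5, -1, 1, -1)ᵀ.
Then v_1 = N · v_2 = (0, -1, 0, 0)ᵀ.

Sanity check: (A − (6)·I) v_1 = (0, 0, 0, 0)ᵀ = 0. ✓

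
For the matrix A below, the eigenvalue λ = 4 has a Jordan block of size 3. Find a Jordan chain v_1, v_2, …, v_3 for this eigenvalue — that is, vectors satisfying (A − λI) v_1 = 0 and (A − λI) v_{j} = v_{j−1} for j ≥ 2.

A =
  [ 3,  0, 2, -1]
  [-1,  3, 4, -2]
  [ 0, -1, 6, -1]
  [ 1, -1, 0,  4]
A Jordan chain for λ = 4 of length 3:
v_1 = (-1, -1, 0, 1)ᵀ
v_2 = (0, -1, -1, -1)ᵀ
v_3 = (0, 1, 0, 0)ᵀ

Let N = A − (4)·I. We want v_3 with N^3 v_3 = 0 but N^2 v_3 ≠ 0; then v_{j-1} := N · v_j for j = 3, …, 2.

Pick v_3 = (0, 1, 0, 0)ᵀ.
Then v_2 = N · v_3 = (0, -1, -1, -1)ᵀ.
Then v_1 = N · v_2 = (-1, -1, 0, 1)ᵀ.

Sanity check: (A − (4)·I) v_1 = (0, 0, 0, 0)ᵀ = 0. ✓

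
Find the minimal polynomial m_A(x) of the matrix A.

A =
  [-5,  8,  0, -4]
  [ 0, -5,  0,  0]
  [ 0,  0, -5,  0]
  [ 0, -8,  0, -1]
x^2 + 6*x + 5

The characteristic polynomial is χ_A(x) = (x + 1)*(x + 5)^3, so the eigenvalues are known. The minimal polynomial is
  m_A(x) = Π_λ (x − λ)^{k_λ}
where k_λ is the size of the *largest* Jordan block for λ (equivalently, the smallest k with (A − λI)^k v = 0 for every generalised eigenvector v of λ).

  λ = -5: largest Jordan block has size 1, contributing (x + 5)
  λ = -1: largest Jordan block has size 1, contributing (x + 1)

So m_A(x) = (x + 1)*(x + 5) = x^2 + 6*x + 5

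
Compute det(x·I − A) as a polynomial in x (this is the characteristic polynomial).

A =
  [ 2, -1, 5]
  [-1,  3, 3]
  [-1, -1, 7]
x^3 - 12*x^2 + 48*x - 64

Expanding det(x·I − A) (e.g. by cofactor expansion or by noting that A is similar to its Jordan form J, which has the same characteristic polynomial as A) gives
  χ_A(x) = x^3 - 12*x^2 + 48*x - 64
which factors as (x - 4)^3. The eigenvalues (with algebraic multiplicities) are λ = 4 with multiplicity 3.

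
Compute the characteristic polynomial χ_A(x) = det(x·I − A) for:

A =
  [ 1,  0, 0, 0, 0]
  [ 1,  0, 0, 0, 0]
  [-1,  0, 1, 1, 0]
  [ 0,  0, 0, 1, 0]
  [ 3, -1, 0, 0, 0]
x^5 - 3*x^4 + 3*x^3 - x^2

Expanding det(x·I − A) (e.g. by cofactor expansion or by noting that A is similar to its Jordan form J, which has the same characteristic polynomial as A) gives
  χ_A(x) = x^5 - 3*x^4 + 3*x^3 - x^2
which factors as x^2*(x - 1)^3. The eigenvalues (with algebraic multiplicities) are λ = 0 with multiplicity 2, λ = 1 with multiplicity 3.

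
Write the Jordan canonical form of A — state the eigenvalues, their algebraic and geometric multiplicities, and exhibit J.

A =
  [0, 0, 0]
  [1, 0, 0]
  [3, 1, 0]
J_3(0)

The characteristic polynomial is
  det(x·I − A) = x^3

Eigenvalues and multiplicities (the geometric multiplicity of λ is n − rank(A − λI), which equals the number of Jordan blocks for λ):
  λ = 0: algebraic multiplicity = 3, geometric multiplicity = 1

Determining the block sizes for each eigenvalue:
  λ = 0: one block (gm = 1), so the single block has size am = 3 → block sizes [3]

Assembling the blocks gives a Jordan form
J =
  [0, 1, 0]
  [0, 0, 1]
  [0, 0, 0]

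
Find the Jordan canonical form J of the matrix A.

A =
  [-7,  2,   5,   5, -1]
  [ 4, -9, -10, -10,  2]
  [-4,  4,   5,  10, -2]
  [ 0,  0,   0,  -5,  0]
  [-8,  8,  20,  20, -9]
J_2(-5) ⊕ J_1(-5) ⊕ J_1(-5) ⊕ J_1(-5)

The characteristic polynomial is
  det(x·I − A) = x^5 + 25*x^4 + 250*x^3 + 1250*x^2 + 3125*x + 3125 = (x + 5)^5

Eigenvalues and multiplicities (the geometric multiplicity of λ is n − rank(A − λI), which equals the number of Jordan blocks for λ):
  λ = -5: algebraic multiplicity = 5, geometric multiplicity = 4

Determining the block sizes for each eigenvalue:
  λ = -5: 4 blocks summing to 5 forces exactly one block of size 2 and the rest size 1 → block sizes [2, 1, 1, 1]

Assembling the blocks gives a Jordan form
J =
  [-5,  1,  0,  0,  0]
  [ 0, -5,  0,  0,  0]
  [ 0,  0, -5,  0,  0]
  [ 0,  0,  0, -5,  0]
  [ 0,  0,  0,  0, -5]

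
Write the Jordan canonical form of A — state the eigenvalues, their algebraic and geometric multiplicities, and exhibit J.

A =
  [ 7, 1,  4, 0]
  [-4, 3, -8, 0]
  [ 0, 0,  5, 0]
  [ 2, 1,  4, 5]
J_2(5) ⊕ J_1(5) ⊕ J_1(5)

The characteristic polynomial is
  det(x·I − A) = x^4 - 20*x^3 + 150*x^2 - 500*x + 625 = (x - 5)^4

Eigenvalues and multiplicities (the geometric multiplicity of λ is n − rank(A − λI), which equals the number of Jordan blocks for λ):
  λ = 5: algebraic multiplicity = 4, geometric multiplicity = 3

Determining the block sizes for each eigenvalue:
  λ = 5: 3 blocks summing to 4 forces exactly one block of size 2 and the rest size 1 → block sizes [2, 1, 1]

Assembling the blocks gives a Jordan form
J =
  [5, 1, 0, 0]
  [0, 5, 0, 0]
  [0, 0, 5, 0]
  [0, 0, 0, 5]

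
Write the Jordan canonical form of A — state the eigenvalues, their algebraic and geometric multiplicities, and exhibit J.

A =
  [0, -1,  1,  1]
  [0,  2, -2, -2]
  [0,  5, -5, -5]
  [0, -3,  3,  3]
J_2(0) ⊕ J_1(0) ⊕ J_1(0)

The characteristic polynomial is
  det(x·I − A) = x^4

Eigenvalues and multiplicities (the geometric multiplicity of λ is n − rank(A − λI), which equals the number of Jordan blocks for λ):
  λ = 0: algebraic multiplicity = 4, geometric multiplicity = 3

Determining the block sizes for each eigenvalue:
  λ = 0: 3 blocks summing to 4 forces exactly one block of size 2 and the rest size 1 → block sizes [2, 1, 1]

Assembling the blocks gives a Jordan form
J =
  [0, 1, 0, 0]
  [0, 0, 0, 0]
  [0, 0, 0, 0]
  [0, 0, 0, 0]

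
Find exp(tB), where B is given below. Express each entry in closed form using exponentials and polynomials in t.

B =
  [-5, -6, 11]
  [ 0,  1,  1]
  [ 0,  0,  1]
e^{tB} =
  [exp(-5*t), -exp(t) + exp(-5*t), -t*exp(t) + 2*exp(t) - 2*exp(-5*t)]
  [0, exp(t), t*exp(t)]
  [0, 0, exp(t)]

Strategy: write B = P · J · P⁻¹ where J is a Jordan canonical form, so e^{tB} = P · e^{tJ} · P⁻¹, and e^{tJ} can be computed block-by-block.

B has Jordan form
J =
  [-5, 0, 0]
  [ 0, 1, 1]
  [ 0, 0, 1]
(up to reordering of blocks).

Per-block formulas:
  For a 1×1 block at λ = -5: exp(t · [-5]) = [e^(-5t)].
  For a 2×2 Jordan block J_2(1): exp(t · J_2(1)) = e^(1t)·(I + t·N), where N is the 2×2 nilpotent shift.

After assembling e^{tJ} and conjugating by P, we get:

e^{tB} =
  [exp(-5*t), -exp(t) + exp(-5*t), -t*exp(t) + 2*exp(t) - 2*exp(-5*t)]
  [0, exp(t), t*exp(t)]
  [0, 0, exp(t)]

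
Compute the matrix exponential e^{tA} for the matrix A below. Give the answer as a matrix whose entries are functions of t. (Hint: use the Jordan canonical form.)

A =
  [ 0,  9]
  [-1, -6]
e^{tA} =
  [3*t*exp(-3*t) + exp(-3*t), 9*t*exp(-3*t)]
  [-t*exp(-3*t), -3*t*exp(-3*t) + exp(-3*t)]

Strategy: write A = P · J · P⁻¹ where J is a Jordan canonical form, so e^{tA} = P · e^{tJ} · P⁻¹, and e^{tJ} can be computed block-by-block.

A has Jordan form
J =
  [-3,  1]
  [ 0, -3]
(up to reordering of blocks).

Per-block formulas:
  For a 2×2 Jordan block J_2(-3): exp(t · J_2(-3)) = e^(-3t)·(I + t·N), where N is the 2×2 nilpotent shift.

After assembling e^{tJ} and conjugating by P, we get:

e^{tA} =
  [3*t*exp(-3*t) + exp(-3*t), 9*t*exp(-3*t)]
  [-t*exp(-3*t), -3*t*exp(-3*t) + exp(-3*t)]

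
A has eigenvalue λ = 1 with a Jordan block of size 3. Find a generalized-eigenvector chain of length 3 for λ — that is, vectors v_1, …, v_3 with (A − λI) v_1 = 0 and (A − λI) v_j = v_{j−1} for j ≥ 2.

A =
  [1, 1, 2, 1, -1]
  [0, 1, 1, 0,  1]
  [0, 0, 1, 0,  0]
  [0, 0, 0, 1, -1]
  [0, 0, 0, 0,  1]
A Jordan chain for λ = 1 of length 3:
v_1 = (1, 0, 0, 0, 0)ᵀ
v_2 = (2, 1, 0, 0, 0)ᵀ
v_3 = (0, 0, 1, 0, 0)ᵀ

Let N = A − (1)·I. We want v_3 with N^3 v_3 = 0 but N^2 v_3 ≠ 0; then v_{j-1} := N · v_j for j = 3, …, 2.

Pick v_3 = (0, 0, 1, 0, 0)ᵀ.
Then v_2 = N · v_3 = (2, 1, 0, 0, 0)ᵀ.
Then v_1 = N · v_2 = (1, 0, 0, 0, 0)ᵀ.

Sanity check: (A − (1)·I) v_1 = (0, 0, 0, 0, 0)ᵀ = 0. ✓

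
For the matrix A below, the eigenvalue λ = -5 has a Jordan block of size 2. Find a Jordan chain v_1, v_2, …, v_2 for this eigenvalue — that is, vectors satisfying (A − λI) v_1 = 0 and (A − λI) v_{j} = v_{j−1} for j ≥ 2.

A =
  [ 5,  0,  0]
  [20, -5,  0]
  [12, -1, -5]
A Jordan chain for λ = -5 of length 2:
v_1 = (0, 0, -1)ᵀ
v_2 = (0, 1, 0)ᵀ

Let N = A − (-5)·I. We want v_2 with N^2 v_2 = 0 but N^1 v_2 ≠ 0; then v_{j-1} := N · v_j for j = 2, …, 2.

Pick v_2 = (0, 1, 0)ᵀ.
Then v_1 = N · v_2 = (0, 0, -1)ᵀ.

Sanity check: (A − (-5)·I) v_1 = (0, 0, 0)ᵀ = 0. ✓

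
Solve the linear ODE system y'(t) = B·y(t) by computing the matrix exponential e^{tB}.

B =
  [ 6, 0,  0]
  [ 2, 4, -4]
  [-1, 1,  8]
e^{tB} =
  [exp(6*t), 0, 0]
  [2*t*exp(6*t), -2*t*exp(6*t) + exp(6*t), -4*t*exp(6*t)]
  [-t*exp(6*t), t*exp(6*t), 2*t*exp(6*t) + exp(6*t)]

Strategy: write B = P · J · P⁻¹ where J is a Jordan canonical form, so e^{tB} = P · e^{tJ} · P⁻¹, and e^{tJ} can be computed block-by-block.

B has Jordan form
J =
  [6, 1, 0]
  [0, 6, 0]
  [0, 0, 6]
(up to reordering of blocks).

Per-block formulas:
  For a 1×1 block at λ = 6: exp(t · [6]) = [e^(6t)].
  For a 2×2 Jordan block J_2(6): exp(t · J_2(6)) = e^(6t)·(I + t·N), where N is the 2×2 nilpotent shift.

After assembling e^{tJ} and conjugating by P, we get:

e^{tB} =
  [exp(6*t), 0, 0]
  [2*t*exp(6*t), -2*t*exp(6*t) + exp(6*t), -4*t*exp(6*t)]
  [-t*exp(6*t), t*exp(6*t), 2*t*exp(6*t) + exp(6*t)]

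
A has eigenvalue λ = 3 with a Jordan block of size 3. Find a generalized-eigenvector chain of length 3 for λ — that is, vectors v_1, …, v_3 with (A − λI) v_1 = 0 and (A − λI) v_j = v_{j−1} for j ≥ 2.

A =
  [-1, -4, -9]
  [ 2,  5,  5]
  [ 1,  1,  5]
A Jordan chain for λ = 3 of length 3:
v_1 = (-1, 1, 0)ᵀ
v_2 = (-4, 2, 1)ᵀ
v_3 = (1, 0, 0)ᵀ

Let N = A − (3)·I. We want v_3 with N^3 v_3 = 0 but N^2 v_3 ≠ 0; then v_{j-1} := N · v_j for j = 3, …, 2.

Pick v_3 = (1, 0, 0)ᵀ.
Then v_2 = N · v_3 = (-4, 2, 1)ᵀ.
Then v_1 = N · v_2 = (-1, 1, 0)ᵀ.

Sanity check: (A − (3)·I) v_1 = (0, 0, 0)ᵀ = 0. ✓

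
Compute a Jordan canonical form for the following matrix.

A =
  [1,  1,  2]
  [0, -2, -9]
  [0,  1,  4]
J_3(1)

The characteristic polynomial is
  det(x·I − A) = x^3 - 3*x^2 + 3*x - 1 = (x - 1)^3

Eigenvalues and multiplicities (the geometric multiplicity of λ is n − rank(A − λI), which equals the number of Jordan blocks for λ):
  λ = 1: algebraic multiplicity = 3, geometric multiplicity = 1

Determining the block sizes for each eigenvalue:
  λ = 1: one block (gm = 1), so the single block has size am = 3 → block sizes [3]

Assembling the blocks gives a Jordan form
J =
  [1, 1, 0]
  [0, 1, 1]
  [0, 0, 1]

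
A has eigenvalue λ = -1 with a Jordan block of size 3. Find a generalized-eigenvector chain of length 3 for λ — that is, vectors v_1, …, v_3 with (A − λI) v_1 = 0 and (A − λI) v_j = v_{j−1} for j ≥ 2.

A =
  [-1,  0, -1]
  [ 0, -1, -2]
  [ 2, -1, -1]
A Jordan chain for λ = -1 of length 3:
v_1 = (-2, -4, 0)ᵀ
v_2 = (0, 0, 2)ᵀ
v_3 = (1, 0, 0)ᵀ

Let N = A − (-1)·I. We want v_3 with N^3 v_3 = 0 but N^2 v_3 ≠ 0; then v_{j-1} := N · v_j for j = 3, …, 2.

Pick v_3 = (1, 0, 0)ᵀ.
Then v_2 = N · v_3 = (0, 0, 2)ᵀ.
Then v_1 = N · v_2 = (-2, -4, 0)ᵀ.

Sanity check: (A − (-1)·I) v_1 = (0, 0, 0)ᵀ = 0. ✓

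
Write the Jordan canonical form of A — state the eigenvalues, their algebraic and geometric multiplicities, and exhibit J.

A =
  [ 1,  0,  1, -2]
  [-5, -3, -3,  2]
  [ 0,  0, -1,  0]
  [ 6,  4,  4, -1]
J_3(-1) ⊕ J_1(-1)

The characteristic polynomial is
  det(x·I − A) = x^4 + 4*x^3 + 6*x^2 + 4*x + 1 = (x + 1)^4

Eigenvalues and multiplicities (the geometric multiplicity of λ is n − rank(A − λI), which equals the number of Jordan blocks for λ):
  λ = -1: algebraic multiplicity = 4, geometric multiplicity = 2

Determining the block sizes for each eigenvalue:
  λ = -1: with am = 4 and gm = 2, the partition is not yet determined (e.g. several partitions of 4 into 2 parts exist). Let N = A − (-1)·I. Computing rank(N^1) = 2, rank(N^2) = 1, rank(N^3) = 0; the number of blocks of size ≥ j is rank(N^{j−1}) − rank(N^j), giving [2, 1, 1]. So we have 1 block(s) of size 3, 1 block(s) of size 1 → block sizes [3, 1]

Assembling the blocks gives a Jordan form
J =
  [-1,  1,  0,  0]
  [ 0, -1,  1,  0]
  [ 0,  0, -1,  0]
  [ 0,  0,  0, -1]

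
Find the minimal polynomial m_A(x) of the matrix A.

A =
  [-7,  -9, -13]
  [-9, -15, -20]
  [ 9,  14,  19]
x^3 + 3*x^2 + 3*x + 1

The characteristic polynomial is χ_A(x) = (x + 1)^3, so the eigenvalues are known. The minimal polynomial is
  m_A(x) = Π_λ (x − λ)^{k_λ}
where k_λ is the size of the *largest* Jordan block for λ (equivalently, the smallest k with (A − λI)^k v = 0 for every generalised eigenvector v of λ).

  λ = -1: largest Jordan block has size 3, contributing (x + 1)^3

So m_A(x) = (x + 1)^3 = x^3 + 3*x^2 + 3*x + 1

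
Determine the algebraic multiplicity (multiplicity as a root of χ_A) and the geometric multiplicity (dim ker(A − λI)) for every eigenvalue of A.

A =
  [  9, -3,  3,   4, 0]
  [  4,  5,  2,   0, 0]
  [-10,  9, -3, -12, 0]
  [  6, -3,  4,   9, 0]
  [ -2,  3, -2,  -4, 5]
λ = 5: alg = 5, geom = 3

Step 1 — factor the characteristic polynomial to read off the algebraic multiplicities:
  χ_A(x) = (x - 5)^5

Step 2 — compute geometric multiplicities via the rank-nullity identity g(λ) = n − rank(A − λI):
  rank(A − (5)·I) = 2, so dim ker(A − (5)·I) = n − 2 = 3

Summary:
  λ = 5: algebraic multiplicity = 5, geometric multiplicity = 3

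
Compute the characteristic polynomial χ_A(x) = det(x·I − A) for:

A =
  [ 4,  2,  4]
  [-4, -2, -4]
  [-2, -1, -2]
x^3

Expanding det(x·I − A) (e.g. by cofactor expansion or by noting that A is similar to its Jordan form J, which has the same characteristic polynomial as A) gives
  χ_A(x) = x^3
which factors as x^3. The eigenvalues (with algebraic multiplicities) are λ = 0 with multiplicity 3.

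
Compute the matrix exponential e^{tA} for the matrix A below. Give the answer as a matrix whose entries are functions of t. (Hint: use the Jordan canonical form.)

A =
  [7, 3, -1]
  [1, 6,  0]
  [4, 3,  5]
e^{tA} =
  [t*exp(6*t) + exp(6*t), 3*t*exp(6*t), -t*exp(6*t)]
  [t^2*exp(6*t)/2 + t*exp(6*t), 3*t^2*exp(6*t)/2 + exp(6*t), -t^2*exp(6*t)/2]
  [3*t^2*exp(6*t)/2 + 4*t*exp(6*t), 9*t^2*exp(6*t)/2 + 3*t*exp(6*t), -3*t^2*exp(6*t)/2 - t*exp(6*t) + exp(6*t)]

Strategy: write A = P · J · P⁻¹ where J is a Jordan canonical form, so e^{tA} = P · e^{tJ} · P⁻¹, and e^{tJ} can be computed block-by-block.

A has Jordan form
J =
  [6, 1, 0]
  [0, 6, 1]
  [0, 0, 6]
(up to reordering of blocks).

Per-block formulas:
  For a 3×3 Jordan block J_3(6): exp(t · J_3(6)) = e^(6t)·(I + t·N + (t^2/2)·N^2), where N is the 3×3 nilpotent shift.

After assembling e^{tJ} and conjugating by P, we get:

e^{tA} =
  [t*exp(6*t) + exp(6*t), 3*t*exp(6*t), -t*exp(6*t)]
  [t^2*exp(6*t)/2 + t*exp(6*t), 3*t^2*exp(6*t)/2 + exp(6*t), -t^2*exp(6*t)/2]
  [3*t^2*exp(6*t)/2 + 4*t*exp(6*t), 9*t^2*exp(6*t)/2 + 3*t*exp(6*t), -3*t^2*exp(6*t)/2 - t*exp(6*t) + exp(6*t)]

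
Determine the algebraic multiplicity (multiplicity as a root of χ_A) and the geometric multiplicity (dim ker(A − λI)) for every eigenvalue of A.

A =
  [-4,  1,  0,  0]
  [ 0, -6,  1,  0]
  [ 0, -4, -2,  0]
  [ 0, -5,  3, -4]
λ = -4: alg = 4, geom = 2

Step 1 — factor the characteristic polynomial to read off the algebraic multiplicities:
  χ_A(x) = (x + 4)^4

Step 2 — compute geometric multiplicities via the rank-nullity identity g(λ) = n − rank(A − λI):
  rank(A − (-4)·I) = 2, so dim ker(A − (-4)·I) = n − 2 = 2

Summary:
  λ = -4: algebraic multiplicity = 4, geometric multiplicity = 2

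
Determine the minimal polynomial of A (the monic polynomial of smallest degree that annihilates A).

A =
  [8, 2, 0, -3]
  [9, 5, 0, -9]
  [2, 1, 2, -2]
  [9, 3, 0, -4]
x^4 - 11*x^3 + 42*x^2 - 68*x + 40

The characteristic polynomial is χ_A(x) = (x - 5)*(x - 2)^3, so the eigenvalues are known. The minimal polynomial is
  m_A(x) = Π_λ (x − λ)^{k_λ}
where k_λ is the size of the *largest* Jordan block for λ (equivalently, the smallest k with (A − λI)^k v = 0 for every generalised eigenvector v of λ).

  λ = 2: largest Jordan block has size 3, contributing (x − 2)^3
  λ = 5: largest Jordan block has size 1, contributing (x − 5)

So m_A(x) = (x - 5)*(x - 2)^3 = x^4 - 11*x^3 + 42*x^2 - 68*x + 40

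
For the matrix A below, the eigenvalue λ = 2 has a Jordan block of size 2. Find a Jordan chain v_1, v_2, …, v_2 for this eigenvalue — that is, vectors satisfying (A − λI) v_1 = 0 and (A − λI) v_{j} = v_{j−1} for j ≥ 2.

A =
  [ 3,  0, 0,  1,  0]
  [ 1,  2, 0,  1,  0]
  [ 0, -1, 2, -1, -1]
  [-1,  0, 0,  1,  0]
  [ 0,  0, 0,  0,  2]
A Jordan chain for λ = 2 of length 2:
v_1 = (1, 1, 0, -1, 0)ᵀ
v_2 = (1, 0, 0, 0, 0)ᵀ

Let N = A − (2)·I. We want v_2 with N^2 v_2 = 0 but N^1 v_2 ≠ 0; then v_{j-1} := N · v_j for j = 2, …, 2.

Pick v_2 = (1, 0, 0, 0, 0)ᵀ.
Then v_1 = N · v_2 = (1, 1, 0, -1, 0)ᵀ.

Sanity check: (A − (2)·I) v_1 = (0, 0, 0, 0, 0)ᵀ = 0. ✓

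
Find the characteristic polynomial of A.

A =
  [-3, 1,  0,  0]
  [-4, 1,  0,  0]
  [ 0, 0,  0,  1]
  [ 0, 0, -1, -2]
x^4 + 4*x^3 + 6*x^2 + 4*x + 1

Expanding det(x·I − A) (e.g. by cofactor expansion or by noting that A is similar to its Jordan form J, which has the same characteristic polynomial as A) gives
  χ_A(x) = x^4 + 4*x^3 + 6*x^2 + 4*x + 1
which factors as (x + 1)^4. The eigenvalues (with algebraic multiplicities) are λ = -1 with multiplicity 4.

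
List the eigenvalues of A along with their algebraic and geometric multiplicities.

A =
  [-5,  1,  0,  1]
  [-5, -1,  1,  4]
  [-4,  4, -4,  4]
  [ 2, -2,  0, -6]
λ = -4: alg = 4, geom = 2

Step 1 — factor the characteristic polynomial to read off the algebraic multiplicities:
  χ_A(x) = (x + 4)^4

Step 2 — compute geometric multiplicities via the rank-nullity identity g(λ) = n − rank(A − λI):
  rank(A − (-4)·I) = 2, so dim ker(A − (-4)·I) = n − 2 = 2

Summary:
  λ = -4: algebraic multiplicity = 4, geometric multiplicity = 2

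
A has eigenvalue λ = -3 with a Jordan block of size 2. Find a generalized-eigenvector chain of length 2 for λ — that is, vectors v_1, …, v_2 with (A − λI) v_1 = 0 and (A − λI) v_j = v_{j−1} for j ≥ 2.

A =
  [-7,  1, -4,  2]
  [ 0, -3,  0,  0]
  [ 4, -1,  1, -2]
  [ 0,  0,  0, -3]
A Jordan chain for λ = -3 of length 2:
v_1 = (-4, 0, 4, 0)ᵀ
v_2 = (1, 0, 0, 0)ᵀ

Let N = A − (-3)·I. We want v_2 with N^2 v_2 = 0 but N^1 v_2 ≠ 0; then v_{j-1} := N · v_j for j = 2, …, 2.

Pick v_2 = (1, 0, 0, 0)ᵀ.
Then v_1 = N · v_2 = (-4, 0, 4, 0)ᵀ.

Sanity check: (A − (-3)·I) v_1 = (0, 0, 0, 0)ᵀ = 0. ✓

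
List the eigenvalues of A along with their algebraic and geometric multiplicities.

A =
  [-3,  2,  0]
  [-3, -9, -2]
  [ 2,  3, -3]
λ = -5: alg = 3, geom = 1

Step 1 — factor the characteristic polynomial to read off the algebraic multiplicities:
  χ_A(x) = (x + 5)^3

Step 2 — compute geometric multiplicities via the rank-nullity identity g(λ) = n − rank(A − λI):
  rank(A − (-5)·I) = 2, so dim ker(A − (-5)·I) = n − 2 = 1

Summary:
  λ = -5: algebraic multiplicity = 3, geometric multiplicity = 1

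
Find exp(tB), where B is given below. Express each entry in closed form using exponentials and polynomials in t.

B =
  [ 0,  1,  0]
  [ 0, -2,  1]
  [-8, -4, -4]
e^{tB} =
  [2*t^2*exp(-2*t) + 2*t*exp(-2*t) + exp(-2*t), t^2*exp(-2*t) + t*exp(-2*t), t^2*exp(-2*t)/2]
  [-4*t^2*exp(-2*t), -2*t^2*exp(-2*t) + exp(-2*t), -t^2*exp(-2*t) + t*exp(-2*t)]
  [-8*t*exp(-2*t), -4*t*exp(-2*t), -2*t*exp(-2*t) + exp(-2*t)]

Strategy: write B = P · J · P⁻¹ where J is a Jordan canonical form, so e^{tB} = P · e^{tJ} · P⁻¹, and e^{tJ} can be computed block-by-block.

B has Jordan form
J =
  [-2,  1,  0]
  [ 0, -2,  1]
  [ 0,  0, -2]
(up to reordering of blocks).

Per-block formulas:
  For a 3×3 Jordan block J_3(-2): exp(t · J_3(-2)) = e^(-2t)·(I + t·N + (t^2/2)·N^2), where N is the 3×3 nilpotent shift.

After assembling e^{tJ} and conjugating by P, we get:

e^{tB} =
  [2*t^2*exp(-2*t) + 2*t*exp(-2*t) + exp(-2*t), t^2*exp(-2*t) + t*exp(-2*t), t^2*exp(-2*t)/2]
  [-4*t^2*exp(-2*t), -2*t^2*exp(-2*t) + exp(-2*t), -t^2*exp(-2*t) + t*exp(-2*t)]
  [-8*t*exp(-2*t), -4*t*exp(-2*t), -2*t*exp(-2*t) + exp(-2*t)]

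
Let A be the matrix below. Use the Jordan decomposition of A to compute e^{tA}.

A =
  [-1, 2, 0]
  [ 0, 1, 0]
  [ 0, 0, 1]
e^{tA} =
  [exp(-t), exp(t) - exp(-t), 0]
  [0, exp(t), 0]
  [0, 0, exp(t)]

Strategy: write A = P · J · P⁻¹ where J is a Jordan canonical form, so e^{tA} = P · e^{tJ} · P⁻¹, and e^{tJ} can be computed block-by-block.

A has Jordan form
J =
  [-1, 0, 0]
  [ 0, 1, 0]
  [ 0, 0, 1]
(up to reordering of blocks).

Per-block formulas:
  For a 1×1 block at λ = -1: exp(t · [-1]) = [e^(-1t)].
  For a 1×1 block at λ = 1: exp(t · [1]) = [e^(1t)].

After assembling e^{tJ} and conjugating by P, we get:

e^{tA} =
  [exp(-t), exp(t) - exp(-t), 0]
  [0, exp(t), 0]
  [0, 0, exp(t)]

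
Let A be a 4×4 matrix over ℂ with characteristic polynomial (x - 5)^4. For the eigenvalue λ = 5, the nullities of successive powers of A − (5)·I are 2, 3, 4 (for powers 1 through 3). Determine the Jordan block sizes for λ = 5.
Block sizes for λ = 5: [3, 1]

From the dimensions of kernels of powers, the number of Jordan blocks of size at least j is d_j − d_{j−1} where d_j = dim ker(N^j) (with d_0 = 0). Computing the differences gives [2, 1, 1].
The number of blocks of size exactly k is (#blocks of size ≥ k) − (#blocks of size ≥ k + 1), so the partition is: 1 block(s) of size 1, 1 block(s) of size 3.
In nonincreasing order the block sizes are [3, 1].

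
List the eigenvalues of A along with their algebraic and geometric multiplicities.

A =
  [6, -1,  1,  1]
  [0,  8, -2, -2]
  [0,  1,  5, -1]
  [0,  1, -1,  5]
λ = 6: alg = 4, geom = 3

Step 1 — factor the characteristic polynomial to read off the algebraic multiplicities:
  χ_A(x) = (x - 6)^4

Step 2 — compute geometric multiplicities via the rank-nullity identity g(λ) = n − rank(A − λI):
  rank(A − (6)·I) = 1, so dim ker(A − (6)·I) = n − 1 = 3

Summary:
  λ = 6: algebraic multiplicity = 4, geometric multiplicity = 3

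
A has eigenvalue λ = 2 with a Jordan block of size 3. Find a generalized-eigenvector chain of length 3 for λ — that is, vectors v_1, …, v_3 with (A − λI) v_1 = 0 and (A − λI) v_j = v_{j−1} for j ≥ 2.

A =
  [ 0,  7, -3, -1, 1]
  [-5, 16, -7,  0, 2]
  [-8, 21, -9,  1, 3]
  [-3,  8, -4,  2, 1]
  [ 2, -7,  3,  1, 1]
A Jordan chain for λ = 2 of length 3:
v_1 = (-2, 0, 2, 0, 2)ᵀ
v_2 = (-2, -5, -8, -3, 2)ᵀ
v_3 = (1, 0, 0, 0, 0)ᵀ

Let N = A − (2)·I. We want v_3 with N^3 v_3 = 0 but N^2 v_3 ≠ 0; then v_{j-1} := N · v_j for j = 3, …, 2.

Pick v_3 = (1, 0, 0, 0, 0)ᵀ.
Then v_2 = N · v_3 = (-2, -5, -8, -3, 2)ᵀ.
Then v_1 = N · v_2 = (-2, 0, 2, 0, 2)ᵀ.

Sanity check: (A − (2)·I) v_1 = (0, 0, 0, 0, 0)ᵀ = 0. ✓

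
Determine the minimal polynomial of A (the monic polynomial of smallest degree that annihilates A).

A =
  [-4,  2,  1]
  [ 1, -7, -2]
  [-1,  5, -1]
x^3 + 12*x^2 + 48*x + 64

The characteristic polynomial is χ_A(x) = (x + 4)^3, so the eigenvalues are known. The minimal polynomial is
  m_A(x) = Π_λ (x − λ)^{k_λ}
where k_λ is the size of the *largest* Jordan block for λ (equivalently, the smallest k with (A − λI)^k v = 0 for every generalised eigenvector v of λ).

  λ = -4: largest Jordan block has size 3, contributing (x + 4)^3

So m_A(x) = (x + 4)^3 = x^3 + 12*x^2 + 48*x + 64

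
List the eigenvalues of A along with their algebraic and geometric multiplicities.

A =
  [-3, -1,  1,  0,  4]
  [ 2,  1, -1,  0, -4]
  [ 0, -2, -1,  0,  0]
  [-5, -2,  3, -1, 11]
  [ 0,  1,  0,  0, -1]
λ = -1: alg = 5, geom = 2

Step 1 — factor the characteristic polynomial to read off the algebraic multiplicities:
  χ_A(x) = (x + 1)^5

Step 2 — compute geometric multiplicities via the rank-nullity identity g(λ) = n − rank(A − λI):
  rank(A − (-1)·I) = 3, so dim ker(A − (-1)·I) = n − 3 = 2

Summary:
  λ = -1: algebraic multiplicity = 5, geometric multiplicity = 2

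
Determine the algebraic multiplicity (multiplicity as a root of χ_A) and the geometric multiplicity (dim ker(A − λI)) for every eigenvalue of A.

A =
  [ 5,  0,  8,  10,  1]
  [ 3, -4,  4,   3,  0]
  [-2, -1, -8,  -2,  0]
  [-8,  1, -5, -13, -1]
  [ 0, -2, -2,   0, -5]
λ = -5: alg = 5, geom = 2

Step 1 — factor the characteristic polynomial to read off the algebraic multiplicities:
  χ_A(x) = (x + 5)^5

Step 2 — compute geometric multiplicities via the rank-nullity identity g(λ) = n − rank(A − λI):
  rank(A − (-5)·I) = 3, so dim ker(A − (-5)·I) = n − 3 = 2

Summary:
  λ = -5: algebraic multiplicity = 5, geometric multiplicity = 2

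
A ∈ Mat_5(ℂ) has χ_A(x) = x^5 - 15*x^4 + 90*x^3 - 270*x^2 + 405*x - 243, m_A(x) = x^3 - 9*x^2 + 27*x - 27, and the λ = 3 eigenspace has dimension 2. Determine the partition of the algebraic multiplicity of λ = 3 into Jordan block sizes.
Block sizes for λ = 3: [3, 2]

Step 1 — from the characteristic polynomial, algebraic multiplicity of λ = 3 is 5. From dim ker(A − (3)·I) = 2, there are exactly 2 Jordan blocks for λ = 3.
Step 2 — from the minimal polynomial, the factor (x − 3)^3 tells us the largest block for λ = 3 has size 3.
Step 3 — with total size 5, 2 blocks, and largest block 3, the block sizes (in nonincreasing order) are [3, 2].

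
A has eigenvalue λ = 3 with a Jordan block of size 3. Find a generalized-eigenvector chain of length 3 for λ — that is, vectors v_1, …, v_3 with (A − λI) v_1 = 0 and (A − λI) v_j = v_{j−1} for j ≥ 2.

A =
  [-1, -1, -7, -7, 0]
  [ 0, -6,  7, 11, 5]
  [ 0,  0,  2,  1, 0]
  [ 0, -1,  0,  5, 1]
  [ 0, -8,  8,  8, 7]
A Jordan chain for λ = 3 of length 3:
v_1 = (-4, 2, 1, 1, 0)ᵀ
v_2 = (-1, 1, 0, 1, 0)ᵀ
v_3 = (0, 1, 0, 0, 2)ᵀ

Let N = A − (3)·I. We want v_3 with N^3 v_3 = 0 but N^2 v_3 ≠ 0; then v_{j-1} := N · v_j for j = 3, …, 2.

Pick v_3 = (0, 1, 0, 0, 2)ᵀ.
Then v_2 = N · v_3 = (-1, 1, 0, 1, 0)ᵀ.
Then v_1 = N · v_2 = (-4, 2, 1, 1, 0)ᵀ.

Sanity check: (A − (3)·I) v_1 = (0, 0, 0, 0, 0)ᵀ = 0. ✓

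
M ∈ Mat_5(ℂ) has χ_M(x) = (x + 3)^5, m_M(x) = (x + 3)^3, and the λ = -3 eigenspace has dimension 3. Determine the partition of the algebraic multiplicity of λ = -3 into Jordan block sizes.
Block sizes for λ = -3: [3, 1, 1]

Step 1 — from the characteristic polynomial, algebraic multiplicity of λ = -3 is 5. From dim ker(M − (-3)·I) = 3, there are exactly 3 Jordan blocks for λ = -3.
Step 2 — from the minimal polynomial, the factor (x + 3)^3 tells us the largest block for λ = -3 has size 3.
Step 3 — with total size 5, 3 blocks, and largest block 3, the block sizes (in nonincreasing order) are [3, 1, 1].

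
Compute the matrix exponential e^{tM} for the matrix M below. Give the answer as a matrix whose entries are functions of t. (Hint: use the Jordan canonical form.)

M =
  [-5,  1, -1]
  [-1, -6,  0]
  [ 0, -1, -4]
e^{tM} =
  [-t^2*exp(-5*t)/2 + exp(-5*t), t*exp(-5*t), -t^2*exp(-5*t)/2 - t*exp(-5*t)]
  [t^2*exp(-5*t)/2 - t*exp(-5*t), -t*exp(-5*t) + exp(-5*t), t^2*exp(-5*t)/2]
  [t^2*exp(-5*t)/2, -t*exp(-5*t), t^2*exp(-5*t)/2 + t*exp(-5*t) + exp(-5*t)]

Strategy: write M = P · J · P⁻¹ where J is a Jordan canonical form, so e^{tM} = P · e^{tJ} · P⁻¹, and e^{tJ} can be computed block-by-block.

M has Jordan form
J =
  [-5,  1,  0]
  [ 0, -5,  1]
  [ 0,  0, -5]
(up to reordering of blocks).

Per-block formulas:
  For a 3×3 Jordan block J_3(-5): exp(t · J_3(-5)) = e^(-5t)·(I + t·N + (t^2/2)·N^2), where N is the 3×3 nilpotent shift.

After assembling e^{tJ} and conjugating by P, we get:

e^{tM} =
  [-t^2*exp(-5*t)/2 + exp(-5*t), t*exp(-5*t), -t^2*exp(-5*t)/2 - t*exp(-5*t)]
  [t^2*exp(-5*t)/2 - t*exp(-5*t), -t*exp(-5*t) + exp(-5*t), t^2*exp(-5*t)/2]
  [t^2*exp(-5*t)/2, -t*exp(-5*t), t^2*exp(-5*t)/2 + t*exp(-5*t) + exp(-5*t)]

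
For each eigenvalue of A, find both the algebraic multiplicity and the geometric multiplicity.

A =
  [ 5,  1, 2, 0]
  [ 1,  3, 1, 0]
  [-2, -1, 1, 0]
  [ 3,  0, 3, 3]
λ = 3: alg = 4, geom = 2

Step 1 — factor the characteristic polynomial to read off the algebraic multiplicities:
  χ_A(x) = (x - 3)^4

Step 2 — compute geometric multiplicities via the rank-nullity identity g(λ) = n − rank(A − λI):
  rank(A − (3)·I) = 2, so dim ker(A − (3)·I) = n − 2 = 2

Summary:
  λ = 3: algebraic multiplicity = 4, geometric multiplicity = 2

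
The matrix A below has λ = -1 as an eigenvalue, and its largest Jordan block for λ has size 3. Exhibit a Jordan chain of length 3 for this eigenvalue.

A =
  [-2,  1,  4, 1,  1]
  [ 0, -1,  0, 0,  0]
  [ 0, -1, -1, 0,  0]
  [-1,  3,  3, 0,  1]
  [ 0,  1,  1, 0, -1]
A Jordan chain for λ = -1 of length 3:
v_1 = (-1, 0, 0, 0, -1)ᵀ
v_2 = (1, 0, -1, 3, 1)ᵀ
v_3 = (0, 1, 0, 0, 0)ᵀ

Let N = A − (-1)·I. We want v_3 with N^3 v_3 = 0 but N^2 v_3 ≠ 0; then v_{j-1} := N · v_j for j = 3, …, 2.

Pick v_3 = (0, 1, 0, 0, 0)ᵀ.
Then v_2 = N · v_3 = (1, 0, -1, 3, 1)ᵀ.
Then v_1 = N · v_2 = (-1, 0, 0, 0, -1)ᵀ.

Sanity check: (A − (-1)·I) v_1 = (0, 0, 0, 0, 0)ᵀ = 0. ✓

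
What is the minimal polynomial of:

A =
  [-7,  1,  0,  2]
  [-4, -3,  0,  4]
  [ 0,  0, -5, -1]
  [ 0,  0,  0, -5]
x^2 + 10*x + 25

The characteristic polynomial is χ_A(x) = (x + 5)^4, so the eigenvalues are known. The minimal polynomial is
  m_A(x) = Π_λ (x − λ)^{k_λ}
where k_λ is the size of the *largest* Jordan block for λ (equivalently, the smallest k with (A − λI)^k v = 0 for every generalised eigenvector v of λ).

  λ = -5: largest Jordan block has size 2, contributing (x + 5)^2

So m_A(x) = (x + 5)^2 = x^2 + 10*x + 25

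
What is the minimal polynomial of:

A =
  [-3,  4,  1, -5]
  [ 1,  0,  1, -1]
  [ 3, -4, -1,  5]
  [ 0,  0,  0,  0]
x^3 + 4*x^2

The characteristic polynomial is χ_A(x) = x^3*(x + 4), so the eigenvalues are known. The minimal polynomial is
  m_A(x) = Π_λ (x − λ)^{k_λ}
where k_λ is the size of the *largest* Jordan block for λ (equivalently, the smallest k with (A − λI)^k v = 0 for every generalised eigenvector v of λ).

  λ = -4: largest Jordan block has size 1, contributing (x + 4)
  λ = 0: largest Jordan block has size 2, contributing (x − 0)^2

So m_A(x) = x^2*(x + 4) = x^3 + 4*x^2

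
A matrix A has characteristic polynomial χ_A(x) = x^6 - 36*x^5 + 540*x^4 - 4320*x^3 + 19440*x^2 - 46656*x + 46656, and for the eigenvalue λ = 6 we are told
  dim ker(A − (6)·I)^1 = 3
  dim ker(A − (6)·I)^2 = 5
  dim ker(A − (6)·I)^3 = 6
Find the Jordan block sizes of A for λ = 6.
Block sizes for λ = 6: [3, 2, 1]

From the dimensions of kernels of powers, the number of Jordan blocks of size at least j is d_j − d_{j−1} where d_j = dim ker(N^j) (with d_0 = 0). Computing the differences gives [3, 2, 1].
The number of blocks of size exactly k is (#blocks of size ≥ k) − (#blocks of size ≥ k + 1), so the partition is: 1 block(s) of size 1, 1 block(s) of size 2, 1 block(s) of size 3.
In nonincreasing order the block sizes are [3, 2, 1].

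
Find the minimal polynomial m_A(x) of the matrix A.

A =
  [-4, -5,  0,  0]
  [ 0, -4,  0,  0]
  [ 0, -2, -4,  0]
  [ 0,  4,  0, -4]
x^2 + 8*x + 16

The characteristic polynomial is χ_A(x) = (x + 4)^4, so the eigenvalues are known. The minimal polynomial is
  m_A(x) = Π_λ (x − λ)^{k_λ}
where k_λ is the size of the *largest* Jordan block for λ (equivalently, the smallest k with (A − λI)^k v = 0 for every generalised eigenvector v of λ).

  λ = -4: largest Jordan block has size 2, contributing (x + 4)^2

So m_A(x) = (x + 4)^2 = x^2 + 8*x + 16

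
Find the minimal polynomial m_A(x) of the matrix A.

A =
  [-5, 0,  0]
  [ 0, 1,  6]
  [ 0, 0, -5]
x^2 + 4*x - 5

The characteristic polynomial is χ_A(x) = (x - 1)*(x + 5)^2, so the eigenvalues are known. The minimal polynomial is
  m_A(x) = Π_λ (x − λ)^{k_λ}
where k_λ is the size of the *largest* Jordan block for λ (equivalently, the smallest k with (A − λI)^k v = 0 for every generalised eigenvector v of λ).

  λ = -5: largest Jordan block has size 1, contributing (x + 5)
  λ = 1: largest Jordan block has size 1, contributing (x − 1)

So m_A(x) = (x - 1)*(x + 5) = x^2 + 4*x - 5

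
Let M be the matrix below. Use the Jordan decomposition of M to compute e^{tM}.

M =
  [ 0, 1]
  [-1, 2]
e^{tM} =
  [-t*exp(t) + exp(t), t*exp(t)]
  [-t*exp(t), t*exp(t) + exp(t)]

Strategy: write M = P · J · P⁻¹ where J is a Jordan canonical form, so e^{tM} = P · e^{tJ} · P⁻¹, and e^{tJ} can be computed block-by-block.

M has Jordan form
J =
  [1, 1]
  [0, 1]
(up to reordering of blocks).

Per-block formulas:
  For a 2×2 Jordan block J_2(1): exp(t · J_2(1)) = e^(1t)·(I + t·N), where N is the 2×2 nilpotent shift.

After assembling e^{tJ} and conjugating by P, we get:

e^{tM} =
  [-t*exp(t) + exp(t), t*exp(t)]
  [-t*exp(t), t*exp(t) + exp(t)]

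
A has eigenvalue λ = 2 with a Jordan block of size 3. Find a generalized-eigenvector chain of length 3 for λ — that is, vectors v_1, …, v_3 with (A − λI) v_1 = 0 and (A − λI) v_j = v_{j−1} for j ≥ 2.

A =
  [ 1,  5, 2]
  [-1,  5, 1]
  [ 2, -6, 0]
A Jordan chain for λ = 2 of length 3:
v_1 = (-2, -2, 4)ᵀ
v_2 = (5, 3, -6)ᵀ
v_3 = (0, 1, 0)ᵀ

Let N = A − (2)·I. We want v_3 with N^3 v_3 = 0 but N^2 v_3 ≠ 0; then v_{j-1} := N · v_j for j = 3, …, 2.

Pick v_3 = (0, 1, 0)ᵀ.
Then v_2 = N · v_3 = (5, 3, -6)ᵀ.
Then v_1 = N · v_2 = (-2, -2, 4)ᵀ.

Sanity check: (A − (2)·I) v_1 = (0, 0, 0)ᵀ = 0. ✓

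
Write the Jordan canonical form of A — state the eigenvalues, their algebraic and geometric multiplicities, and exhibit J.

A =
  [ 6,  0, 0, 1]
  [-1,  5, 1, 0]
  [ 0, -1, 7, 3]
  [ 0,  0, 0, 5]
J_1(5) ⊕ J_3(6)

The characteristic polynomial is
  det(x·I − A) = x^4 - 23*x^3 + 198*x^2 - 756*x + 1080 = (x - 6)^3*(x - 5)

Eigenvalues and multiplicities (the geometric multiplicity of λ is n − rank(A − λI), which equals the number of Jordan blocks for λ):
  λ = 5: algebraic multiplicity = 1, geometric multiplicity = 1
  λ = 6: algebraic multiplicity = 3, geometric multiplicity = 1

Determining the block sizes for each eigenvalue:
  λ = 5: one block (gm = 1), so the single block has size am = 1 → block sizes [1]
  λ = 6: one block (gm = 1), so the single block has size am = 3 → block sizes [3]

Assembling the blocks gives a Jordan form
J =
  [5, 0, 0, 0]
  [0, 6, 1, 0]
  [0, 0, 6, 1]
  [0, 0, 0, 6]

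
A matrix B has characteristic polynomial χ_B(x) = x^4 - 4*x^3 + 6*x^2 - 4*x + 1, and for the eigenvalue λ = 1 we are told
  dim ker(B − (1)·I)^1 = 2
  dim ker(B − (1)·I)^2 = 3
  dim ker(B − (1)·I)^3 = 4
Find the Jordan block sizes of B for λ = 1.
Block sizes for λ = 1: [3, 1]

From the dimensions of kernels of powers, the number of Jordan blocks of size at least j is d_j − d_{j−1} where d_j = dim ker(N^j) (with d_0 = 0). Computing the differences gives [2, 1, 1].
The number of blocks of size exactly k is (#blocks of size ≥ k) − (#blocks of size ≥ k + 1), so the partition is: 1 block(s) of size 1, 1 block(s) of size 3.
In nonincreasing order the block sizes are [3, 1].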